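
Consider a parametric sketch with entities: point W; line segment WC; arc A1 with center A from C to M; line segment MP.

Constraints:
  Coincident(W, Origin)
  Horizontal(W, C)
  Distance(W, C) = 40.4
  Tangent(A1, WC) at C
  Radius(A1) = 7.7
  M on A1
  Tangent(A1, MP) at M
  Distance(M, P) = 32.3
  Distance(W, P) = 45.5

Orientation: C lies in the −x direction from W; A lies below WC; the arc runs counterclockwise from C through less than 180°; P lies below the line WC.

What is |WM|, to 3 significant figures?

48.0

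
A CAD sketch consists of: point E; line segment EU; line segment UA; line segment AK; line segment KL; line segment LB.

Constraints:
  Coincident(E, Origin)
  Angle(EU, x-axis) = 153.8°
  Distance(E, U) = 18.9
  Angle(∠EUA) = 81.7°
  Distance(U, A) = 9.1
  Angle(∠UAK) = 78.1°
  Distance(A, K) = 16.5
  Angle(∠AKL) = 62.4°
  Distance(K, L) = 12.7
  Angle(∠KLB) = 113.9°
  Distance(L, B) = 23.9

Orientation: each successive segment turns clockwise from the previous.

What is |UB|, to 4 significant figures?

15.13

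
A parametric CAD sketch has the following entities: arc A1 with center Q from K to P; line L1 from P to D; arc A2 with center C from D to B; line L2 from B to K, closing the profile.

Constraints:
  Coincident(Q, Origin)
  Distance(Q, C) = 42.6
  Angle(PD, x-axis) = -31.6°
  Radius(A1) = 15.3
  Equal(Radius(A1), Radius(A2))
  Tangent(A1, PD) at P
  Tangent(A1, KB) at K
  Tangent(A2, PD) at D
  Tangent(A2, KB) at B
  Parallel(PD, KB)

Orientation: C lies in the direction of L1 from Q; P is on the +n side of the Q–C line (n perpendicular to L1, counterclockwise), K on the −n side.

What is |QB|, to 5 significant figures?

45.264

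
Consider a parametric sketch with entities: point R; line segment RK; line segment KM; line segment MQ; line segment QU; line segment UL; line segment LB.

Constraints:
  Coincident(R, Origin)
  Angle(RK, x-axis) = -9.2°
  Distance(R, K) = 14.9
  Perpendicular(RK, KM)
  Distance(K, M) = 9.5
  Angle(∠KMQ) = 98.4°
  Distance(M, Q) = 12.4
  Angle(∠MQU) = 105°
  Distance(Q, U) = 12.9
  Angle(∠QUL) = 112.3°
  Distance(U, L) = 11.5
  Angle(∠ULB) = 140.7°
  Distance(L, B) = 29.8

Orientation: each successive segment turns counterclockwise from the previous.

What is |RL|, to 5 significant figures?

10.364

R is at the origin; RK runs at -9.2° with length 14.9, so K = (14.708, -2.3822). The perpendicularity gives KM at right angles to RK, so KM runs at 80.800°; with |KM| = 9.5, M = (16.227, 6.9956). ∠KMQ = 98.4° gives MQ at 162.40° from the x-axis; with |MQ| = 12.4, Q = (4.4076, 10.745). ∠MQU = 105.0° gives QU at -122.60° from the x-axis; with |QU| = 12.9, U = (-2.5425, -0.12268). ∠QUL = 112.3° gives UL at -54.900° from the x-axis; with |UL| = 11.5, L = (4.0701, -9.5314). Then |RL| = |L − R| = 10.364.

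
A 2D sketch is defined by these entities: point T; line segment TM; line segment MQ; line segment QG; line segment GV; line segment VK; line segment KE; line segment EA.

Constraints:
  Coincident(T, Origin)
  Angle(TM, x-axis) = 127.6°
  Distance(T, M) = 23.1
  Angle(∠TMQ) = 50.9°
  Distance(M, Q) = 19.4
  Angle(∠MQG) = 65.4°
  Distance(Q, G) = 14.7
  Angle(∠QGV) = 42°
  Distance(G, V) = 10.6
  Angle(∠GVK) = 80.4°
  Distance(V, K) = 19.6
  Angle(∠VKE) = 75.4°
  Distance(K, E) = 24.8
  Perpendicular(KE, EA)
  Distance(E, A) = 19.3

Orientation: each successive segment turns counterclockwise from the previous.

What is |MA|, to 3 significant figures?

24.1

∠VKE = 75.4° gives KE at -6.50° from the x-axis; with |KE| = 24.8, E = (4.33, -13.4). KE is perpendicular to EA, so EA runs at 83.5°; with |EA| = 19.3, A = (6.51, 5.80). Then |MA| = |A − M| = 24.1.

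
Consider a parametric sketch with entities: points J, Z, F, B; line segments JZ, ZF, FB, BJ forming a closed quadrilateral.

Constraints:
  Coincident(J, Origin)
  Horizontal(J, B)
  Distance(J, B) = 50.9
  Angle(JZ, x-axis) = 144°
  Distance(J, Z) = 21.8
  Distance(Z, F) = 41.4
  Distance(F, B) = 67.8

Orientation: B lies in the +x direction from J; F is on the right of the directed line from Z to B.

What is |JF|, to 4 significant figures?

30.05

Checks: |ZF| = 41.40 ✓; |FB| = 67.80 ✓.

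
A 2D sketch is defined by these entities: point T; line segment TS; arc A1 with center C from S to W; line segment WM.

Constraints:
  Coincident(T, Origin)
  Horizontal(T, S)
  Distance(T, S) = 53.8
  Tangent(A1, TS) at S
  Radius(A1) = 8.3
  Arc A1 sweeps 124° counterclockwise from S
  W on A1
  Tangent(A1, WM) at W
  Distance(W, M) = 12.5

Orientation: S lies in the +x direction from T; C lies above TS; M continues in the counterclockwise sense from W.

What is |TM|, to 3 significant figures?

58.5

T is at the origin; TS is horizontal with |TS| = 53.8 and S on the +x side, so S = (53.8, 0.00). A1 meets TS tangentially, so CS is at right angles to TS, so C = S + (0, 8.3) = (53.8, 8.30). On A1, S sits at bearing -90° from C; a 124° counterclockwise sweep puts W at bearing 34°, so W = C + 8.3·(cos 34°, sin 34°) = (60.7, 12.9). Since A1 is tangent to WM there, CW ⟂ WM, so WM runs along (−sin 34°, cos 34°); with |WM| = 12.5, M = (53.7, 23.3). Then |TM| = |M − T| = 58.5.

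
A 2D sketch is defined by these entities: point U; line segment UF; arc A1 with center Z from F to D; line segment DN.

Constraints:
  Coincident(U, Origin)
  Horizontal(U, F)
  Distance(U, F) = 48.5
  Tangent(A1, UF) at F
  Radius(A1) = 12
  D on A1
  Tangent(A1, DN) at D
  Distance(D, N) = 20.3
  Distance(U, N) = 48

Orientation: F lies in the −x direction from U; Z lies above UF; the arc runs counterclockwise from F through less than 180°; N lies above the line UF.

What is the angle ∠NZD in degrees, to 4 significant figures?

59.41°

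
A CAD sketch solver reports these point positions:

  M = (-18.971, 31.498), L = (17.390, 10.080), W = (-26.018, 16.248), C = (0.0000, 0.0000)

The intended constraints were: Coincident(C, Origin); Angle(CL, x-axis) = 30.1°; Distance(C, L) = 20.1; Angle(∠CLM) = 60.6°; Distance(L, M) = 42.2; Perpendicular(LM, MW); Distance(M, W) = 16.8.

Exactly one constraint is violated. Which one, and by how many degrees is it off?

Perpendicular(LM, MW) — off by 5.70°.

C = (0.00, 0.00) ✓; CL at 30.10° ✓; |CL| = 20.10 ✓; ∠CLM = 60.60° ✓; |LM| = 42.20 ✓; ∠(LM, MW) = 95.70° ✗; |MW| = 16.80 ✓.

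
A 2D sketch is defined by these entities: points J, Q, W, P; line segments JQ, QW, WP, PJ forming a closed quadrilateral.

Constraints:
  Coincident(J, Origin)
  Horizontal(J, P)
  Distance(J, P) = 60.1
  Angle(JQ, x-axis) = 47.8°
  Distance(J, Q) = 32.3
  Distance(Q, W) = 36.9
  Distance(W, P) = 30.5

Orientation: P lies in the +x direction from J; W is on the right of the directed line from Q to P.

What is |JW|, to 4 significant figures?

33.89

Checks: |QW| = 36.90 ✓; |WP| = 30.50 ✓.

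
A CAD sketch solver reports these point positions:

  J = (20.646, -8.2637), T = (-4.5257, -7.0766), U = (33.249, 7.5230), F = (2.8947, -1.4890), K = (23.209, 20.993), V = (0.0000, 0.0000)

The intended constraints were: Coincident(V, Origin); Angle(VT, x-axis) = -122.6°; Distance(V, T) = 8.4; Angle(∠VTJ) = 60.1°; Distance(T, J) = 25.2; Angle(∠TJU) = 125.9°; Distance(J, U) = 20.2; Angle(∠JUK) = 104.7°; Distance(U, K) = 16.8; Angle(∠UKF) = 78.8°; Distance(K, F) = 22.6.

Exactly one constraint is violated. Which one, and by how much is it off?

Distance(K, F) = 22.6 — off by 7.70.

V = (0.00, 0.00) ✓; VT at -122.6° ✓; |VT| = 8.400 ✓; ∠VTJ = 60.10° ✓; |TJ| = 25.20 ✓; ∠TJU = 125.9° ✓; |JU| = 20.20 ✓; ∠JUK = 104.7° ✓; |UK| = 16.80 ✓; ∠UKF = 78.80° ✓; |KF| = 30.30 ✗.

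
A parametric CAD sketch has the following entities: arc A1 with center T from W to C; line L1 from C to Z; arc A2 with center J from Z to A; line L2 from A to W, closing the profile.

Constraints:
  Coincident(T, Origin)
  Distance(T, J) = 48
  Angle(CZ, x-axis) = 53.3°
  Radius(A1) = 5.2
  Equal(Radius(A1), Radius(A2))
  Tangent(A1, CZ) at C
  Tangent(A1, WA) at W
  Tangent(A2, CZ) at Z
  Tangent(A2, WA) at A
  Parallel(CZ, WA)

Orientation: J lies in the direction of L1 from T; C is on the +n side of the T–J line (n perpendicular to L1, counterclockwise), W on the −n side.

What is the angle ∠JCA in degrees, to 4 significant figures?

6.042°

Tangency of A1 to both parallel lines with radius 5.2 puts C and W at T ± 5.2·n: C = (-4.169, 3.108), W = (4.169, -3.108). Equal radii place Z and A the same way about J: Z = J + 5.2·n = (24.52, 41.59), A = J − 5.2·n = (32.86, 35.38). Then cos ∠JCA = CJ·CA / (|CJ||CA|), giving 6.042°.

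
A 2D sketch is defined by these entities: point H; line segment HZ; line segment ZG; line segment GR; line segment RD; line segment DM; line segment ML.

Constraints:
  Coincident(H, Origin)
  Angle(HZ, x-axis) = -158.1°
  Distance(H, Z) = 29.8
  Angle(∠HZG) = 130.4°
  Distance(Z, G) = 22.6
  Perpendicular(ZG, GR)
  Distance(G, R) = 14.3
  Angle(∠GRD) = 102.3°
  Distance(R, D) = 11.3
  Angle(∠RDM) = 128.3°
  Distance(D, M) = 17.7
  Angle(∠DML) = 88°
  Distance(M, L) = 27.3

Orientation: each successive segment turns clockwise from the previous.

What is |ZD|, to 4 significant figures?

20.32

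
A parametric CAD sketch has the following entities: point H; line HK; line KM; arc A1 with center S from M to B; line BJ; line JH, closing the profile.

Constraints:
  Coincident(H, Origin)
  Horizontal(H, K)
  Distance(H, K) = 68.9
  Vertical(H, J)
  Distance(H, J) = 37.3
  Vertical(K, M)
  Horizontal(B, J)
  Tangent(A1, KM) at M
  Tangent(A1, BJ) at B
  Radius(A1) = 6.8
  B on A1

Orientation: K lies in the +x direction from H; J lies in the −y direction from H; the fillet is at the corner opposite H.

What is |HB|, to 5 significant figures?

72.441

H is at the origin; HK is horizontal with |HK| = 68.9 and K on the +x side, so K = (68.900, 0.0000). H and J share the same x with |HJ| = 37.3 and J on the −y side, so J = (0.0000, -37.300). The virtual corner opposite H is at (68.900, -37.300). A1 meets KM tangentially, so SM is at right angles to KM and A1 meets BJ tangentially, so SB is at right angles to BJ, with radius 6.8, so the center S sits 6.8 in from both sides at S = (62.100, -30.500). That places the tangent points at M = (68.900, -30.500) on KM and B = (62.100, -37.300) on BJ. Then |HB| = |B − H| = 72.441.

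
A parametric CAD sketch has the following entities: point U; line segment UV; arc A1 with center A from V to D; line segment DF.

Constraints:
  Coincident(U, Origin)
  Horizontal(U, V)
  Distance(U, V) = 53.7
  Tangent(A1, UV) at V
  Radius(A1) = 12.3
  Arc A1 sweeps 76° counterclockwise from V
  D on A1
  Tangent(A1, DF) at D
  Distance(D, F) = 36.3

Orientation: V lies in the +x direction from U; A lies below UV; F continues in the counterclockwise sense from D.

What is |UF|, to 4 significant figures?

55.43

U is at the origin; U and V share the same y with |UV| = 53.7 and V on the +x side, so V = (53.70, 0.000). Tangency of A1 to UV means the radius AV is perpendicular to UV, so A = V + (0, -12.3) = (53.70, -12.30). On A1, V sits at bearing 90° from A; a 76° counterclockwise sweep puts D at bearing 166°, so D = A + 12.3·(cos 166°, sin 166°) = (41.77, -9.324). Tangency of A1 to DF means the radius AD is perpendicular to DF, so DF runs along (−sin 166°, cos 166°); with |DF| = 36.3, F = (32.98, -44.55). Then |UF| = |F − U| = 55.43.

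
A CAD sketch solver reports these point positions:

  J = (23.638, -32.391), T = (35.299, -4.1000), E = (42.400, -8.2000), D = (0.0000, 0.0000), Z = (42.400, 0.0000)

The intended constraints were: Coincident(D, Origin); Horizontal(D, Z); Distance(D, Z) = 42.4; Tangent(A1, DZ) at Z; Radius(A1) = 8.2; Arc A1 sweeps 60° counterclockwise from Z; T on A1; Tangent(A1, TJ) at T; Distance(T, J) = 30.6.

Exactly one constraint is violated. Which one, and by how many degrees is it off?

Tangent(A1, TJ) at T — off by 7.60°.

D = (0.00, 0.00) ✓; D.y = 0.00, Z.y = 0.00 ✓; |DZ| = 42.40 ✓; ∠(EZ, ZD) = 90.00° ✓; |EZ| = 8.200 ✓; bearing(E→T) − bearing(E→Z) = 60.00° ✓; |ET| = 8.200 ✓; ∠(ET, TJ) = 82.40° ✗; |TJ| = 30.60 ✓.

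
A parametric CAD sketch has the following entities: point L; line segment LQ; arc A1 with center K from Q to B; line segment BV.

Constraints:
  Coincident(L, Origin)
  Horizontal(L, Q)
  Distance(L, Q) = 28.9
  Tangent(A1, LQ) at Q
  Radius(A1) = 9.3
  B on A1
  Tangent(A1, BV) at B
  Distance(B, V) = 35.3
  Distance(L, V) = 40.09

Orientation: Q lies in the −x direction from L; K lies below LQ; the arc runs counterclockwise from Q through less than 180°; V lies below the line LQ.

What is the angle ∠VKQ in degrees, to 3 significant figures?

145°

L is at the origin; LQ is horizontal with |LQ| = 28.9 and Q on the −x side, so Q = (-28.9, 0.00). Since A1 is tangent to LQ there, KQ ⟂ LQ, so K = Q + (0, -9.3) = (-28.9, -9.30). Since KB ⟂ BV (tangency), |KV| = √(9.3² + 35.3²) = 36.5 regardless of where B sits on A1. So V lies on both circle(L, 40.09) and circle(K, 36.5); the below-LQ intersection is V = (-8.06, -39.3). B is the foot of the tangent from V: B = (-34.9, -16.4).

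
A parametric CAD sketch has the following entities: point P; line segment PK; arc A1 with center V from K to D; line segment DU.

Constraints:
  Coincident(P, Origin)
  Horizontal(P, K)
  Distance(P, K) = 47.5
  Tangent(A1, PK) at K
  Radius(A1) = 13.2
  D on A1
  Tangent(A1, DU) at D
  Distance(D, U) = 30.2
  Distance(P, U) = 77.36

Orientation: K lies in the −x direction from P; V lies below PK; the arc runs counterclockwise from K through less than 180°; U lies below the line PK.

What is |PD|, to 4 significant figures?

61.45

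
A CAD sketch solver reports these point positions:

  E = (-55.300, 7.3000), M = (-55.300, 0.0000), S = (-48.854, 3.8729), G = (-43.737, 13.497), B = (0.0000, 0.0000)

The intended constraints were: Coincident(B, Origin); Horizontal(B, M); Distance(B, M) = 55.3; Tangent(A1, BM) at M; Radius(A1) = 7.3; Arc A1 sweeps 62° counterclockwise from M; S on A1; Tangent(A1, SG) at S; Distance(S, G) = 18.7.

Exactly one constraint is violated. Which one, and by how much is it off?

Distance(S, G) = 18.7 — off by 7.80.

B = (0.00, 0.00) ✓; B.y = 0.00, M.y = 0.00 ✓; |BM| = 55.30 ✓; ∠(EM, MB) = 90.00° ✓; |EM| = 7.300 ✓; bearing(E→S) − bearing(E→M) = 62.00° ✓; |ES| = 7.300 ✓; ∠(ES, SG) = 90.00° ✓; |SG| = 10.90 ✗.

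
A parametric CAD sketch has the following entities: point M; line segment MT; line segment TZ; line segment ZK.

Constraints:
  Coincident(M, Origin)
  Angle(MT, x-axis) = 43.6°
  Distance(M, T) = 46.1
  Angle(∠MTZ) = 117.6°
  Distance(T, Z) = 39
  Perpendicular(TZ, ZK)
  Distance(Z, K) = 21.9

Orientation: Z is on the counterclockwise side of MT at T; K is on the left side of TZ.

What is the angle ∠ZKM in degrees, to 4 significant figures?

107.4°

M is at the origin; MT runs at 43.6° with length 46.1, so T = 46.1·(cos 43.6°, sin 43.6°) = (33.38, 31.79). ∠MTZ = 117.6°, so TZ runs at 43.6° + (180° − 117.6°) = 106.0° from the x-axis; with |TZ| = 39.0, Z = T + 39.0·(cos 106.0°, sin 106.0°) = (22.63, 69.28). The perpendicularity gives ZK at right angles to TZ; with |ZK| = 21.9 on the left of TZ, K = Z + 21.9·(-0.9613, -0.2756) = (1.583, 63.24). Then cos ∠ZKM = KZ·KM / (|KZ||KM|), giving 107.4°.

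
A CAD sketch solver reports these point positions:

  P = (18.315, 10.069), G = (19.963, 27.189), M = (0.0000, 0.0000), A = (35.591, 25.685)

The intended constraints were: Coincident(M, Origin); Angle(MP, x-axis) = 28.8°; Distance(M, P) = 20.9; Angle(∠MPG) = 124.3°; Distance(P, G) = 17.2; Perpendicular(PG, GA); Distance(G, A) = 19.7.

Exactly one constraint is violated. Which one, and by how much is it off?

Distance(G, A) = 19.7 — off by 4.00.

M = (0.00, 0.00) ✓; MP at 28.80° ✓; |MP| = 20.90 ✓; ∠MPG = 124.3° ✓; |PG| = 17.20 ✓; ∠(PG, GA) = 90.00° ✓; |GA| = 15.70 ✗.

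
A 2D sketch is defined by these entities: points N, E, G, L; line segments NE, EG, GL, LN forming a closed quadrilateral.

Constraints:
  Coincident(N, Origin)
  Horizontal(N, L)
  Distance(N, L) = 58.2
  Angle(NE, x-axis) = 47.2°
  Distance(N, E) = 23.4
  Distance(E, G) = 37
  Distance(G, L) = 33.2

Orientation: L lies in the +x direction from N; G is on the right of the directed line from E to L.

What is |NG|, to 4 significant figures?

34.34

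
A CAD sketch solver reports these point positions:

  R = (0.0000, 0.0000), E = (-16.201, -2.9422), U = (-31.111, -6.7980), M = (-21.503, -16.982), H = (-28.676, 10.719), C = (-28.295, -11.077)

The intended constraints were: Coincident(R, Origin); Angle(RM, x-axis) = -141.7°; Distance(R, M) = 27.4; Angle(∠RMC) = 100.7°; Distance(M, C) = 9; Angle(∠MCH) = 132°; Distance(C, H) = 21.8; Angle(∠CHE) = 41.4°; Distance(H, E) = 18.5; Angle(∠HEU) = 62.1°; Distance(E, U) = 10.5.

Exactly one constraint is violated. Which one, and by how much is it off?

Distance(E, U) = 10.5 — off by 4.90.

R = (0.00, 0.00) ✓; RM at -141.7° ✓; |RM| = 27.40 ✓; ∠RMC = 100.7° ✓; |MC| = 9.000 ✓; ∠MCH = 132.0° ✓; |CH| = 21.80 ✓; ∠CHE = 41.40° ✓; |HE| = 18.50 ✓; ∠HEU = 62.10° ✓; |EU| = 15.40 ✗.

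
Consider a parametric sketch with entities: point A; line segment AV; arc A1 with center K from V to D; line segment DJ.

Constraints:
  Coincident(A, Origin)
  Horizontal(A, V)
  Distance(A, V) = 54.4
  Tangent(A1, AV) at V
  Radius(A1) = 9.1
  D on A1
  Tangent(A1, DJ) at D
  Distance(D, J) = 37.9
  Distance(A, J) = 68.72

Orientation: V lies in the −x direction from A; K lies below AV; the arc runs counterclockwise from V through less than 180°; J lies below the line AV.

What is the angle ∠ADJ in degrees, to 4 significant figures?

80.25°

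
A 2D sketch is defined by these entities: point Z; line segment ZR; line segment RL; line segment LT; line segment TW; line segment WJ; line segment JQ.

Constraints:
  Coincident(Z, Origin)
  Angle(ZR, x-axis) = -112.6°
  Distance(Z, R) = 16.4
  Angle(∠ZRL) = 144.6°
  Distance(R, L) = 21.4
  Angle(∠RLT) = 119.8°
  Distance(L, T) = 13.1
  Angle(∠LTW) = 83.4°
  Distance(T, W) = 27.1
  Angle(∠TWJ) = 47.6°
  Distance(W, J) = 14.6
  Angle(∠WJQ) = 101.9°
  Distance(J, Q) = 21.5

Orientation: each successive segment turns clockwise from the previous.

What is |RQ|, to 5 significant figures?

31.132

∠TWJ = 47.6° gives WJ at -77.200° from the x-axis; with |WJ| = 14.6, J = (-17.295, -12.275). ∠WJQ = 101.9° gives JQ at -155.30° from the x-axis; with |JQ| = 21.5, Q = (-36.828, -21.259). Then |RQ| = |Q − R| = 31.132.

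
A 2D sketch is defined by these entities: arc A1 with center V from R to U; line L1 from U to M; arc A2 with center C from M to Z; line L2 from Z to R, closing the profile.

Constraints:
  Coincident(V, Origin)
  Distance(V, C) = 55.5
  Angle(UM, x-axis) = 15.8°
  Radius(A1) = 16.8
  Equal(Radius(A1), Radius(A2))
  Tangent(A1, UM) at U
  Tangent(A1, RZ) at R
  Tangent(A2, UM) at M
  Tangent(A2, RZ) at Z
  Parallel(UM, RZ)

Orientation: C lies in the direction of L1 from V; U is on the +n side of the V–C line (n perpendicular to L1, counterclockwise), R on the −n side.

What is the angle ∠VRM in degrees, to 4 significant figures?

58.81°

The slot axis is L1's direction at 15.8°, so u = (cos 15.8°, sin 15.8°) = (0.9622, 0.2723) and n = (−sin 15.8°, cos 15.8°) = (-0.2723, 0.9622). V is at the origin and C lies 55.5 along u from V, so C = 55.5·u = (53.40, 15.11). Tangency of A1 to both parallel lines with radius 16.8 puts U and R at V ± 16.8·n: U = (-4.574, 16.17), R = (4.574, -16.17). Equal radii place M and Z the same way about C: M = C + 16.8·n = (48.83, 31.28), Z = C − 16.8·n = (57.98, -1.054). Then cos ∠VRM = RV·RM / (|RV||RM|), giving 58.81°.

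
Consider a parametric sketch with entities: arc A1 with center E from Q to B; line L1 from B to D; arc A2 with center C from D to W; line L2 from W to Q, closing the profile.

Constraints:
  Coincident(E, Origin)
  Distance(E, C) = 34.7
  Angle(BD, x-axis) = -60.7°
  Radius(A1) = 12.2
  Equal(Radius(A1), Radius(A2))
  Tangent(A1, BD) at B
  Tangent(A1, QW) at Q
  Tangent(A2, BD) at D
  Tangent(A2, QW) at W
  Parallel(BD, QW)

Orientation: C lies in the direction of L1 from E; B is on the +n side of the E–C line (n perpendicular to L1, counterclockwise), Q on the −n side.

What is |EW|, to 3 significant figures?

36.8

The slot axis is L1's direction at -60.7°, so u = (cos -60.7°, sin -60.7°) = (0.489, -0.872) and n = (−sin -60.7°, cos -60.7°) = (0.872, 0.489). E is at the origin and C lies 34.7 along u from E, so C = 34.7·u = (17.0, -30.3). Tangency of A1 to both parallel lines with radius 12.2 puts B and Q at E ± 12.2·n: B = (10.6, 5.97), Q = (-10.6, -5.97). Equal radii place D and W the same way about C: D = C + 12.2·n = (27.6, -24.3), W = C − 12.2·n = (6.34, -36.2). Then |EW| = |W − E| = 36.8.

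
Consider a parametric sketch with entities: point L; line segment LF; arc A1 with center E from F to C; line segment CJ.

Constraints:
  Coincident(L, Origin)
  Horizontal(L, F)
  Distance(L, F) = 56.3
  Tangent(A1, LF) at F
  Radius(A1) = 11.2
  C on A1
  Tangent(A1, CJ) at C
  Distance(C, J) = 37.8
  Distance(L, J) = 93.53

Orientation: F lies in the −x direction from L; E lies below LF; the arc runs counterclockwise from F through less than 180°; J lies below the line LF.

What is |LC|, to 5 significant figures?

66.042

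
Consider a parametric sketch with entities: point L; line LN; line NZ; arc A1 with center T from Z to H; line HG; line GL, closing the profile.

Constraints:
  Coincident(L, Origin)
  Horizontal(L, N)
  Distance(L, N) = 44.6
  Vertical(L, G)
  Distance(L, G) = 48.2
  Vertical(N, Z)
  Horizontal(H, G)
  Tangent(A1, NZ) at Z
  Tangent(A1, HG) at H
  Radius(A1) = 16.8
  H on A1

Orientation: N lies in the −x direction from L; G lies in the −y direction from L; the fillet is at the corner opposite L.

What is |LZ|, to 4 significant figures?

54.54

L is at the origin; LN is horizontal with |LN| = 44.6 and N on the −x side, so N = (-44.60, 0.000). LG is vertical with |LG| = 48.2 and G on the −y side, so G = (0.000, -48.20). The virtual corner opposite L is at (-44.60, -48.20). Since A1 is tangent to NZ there, TZ ⟂ NZ and tangency of A1 to HG means the radius TH is perpendicular to HG, with radius 16.8, so the center T sits 16.8 in from both sides at T = (-27.80, -31.40). That places the tangent points at Z = (-44.60, -31.40) on NZ and H = (-27.80, -48.20) on HG. Then |LZ| = |Z − L| = 54.54.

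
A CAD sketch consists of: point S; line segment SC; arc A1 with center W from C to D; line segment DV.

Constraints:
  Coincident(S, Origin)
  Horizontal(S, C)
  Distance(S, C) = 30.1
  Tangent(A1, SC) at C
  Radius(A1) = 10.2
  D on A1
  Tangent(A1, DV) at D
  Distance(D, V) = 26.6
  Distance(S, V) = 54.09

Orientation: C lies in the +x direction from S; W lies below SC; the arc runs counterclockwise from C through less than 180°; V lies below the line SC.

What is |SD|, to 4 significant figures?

27.85

S is at the origin; S and C share the same y with |SC| = 30.1 and C on the +x side, so C = (30.10, 0.000). The tangent condition forces WC to be normal to SC, so W = C + (0, -10.2) = (30.10, -10.20). Since WD ⟂ DV (tangency), |WV| = √(10.2² + 26.6²) = 28.49 regardless of where D sits on A1. So V lies on both circle(S, 54.09) and circle(W, 28.49); the below-SC intersection is V = (39.30, -37.16). D is the foot of the tangent from V: D = (22.27, -16.73).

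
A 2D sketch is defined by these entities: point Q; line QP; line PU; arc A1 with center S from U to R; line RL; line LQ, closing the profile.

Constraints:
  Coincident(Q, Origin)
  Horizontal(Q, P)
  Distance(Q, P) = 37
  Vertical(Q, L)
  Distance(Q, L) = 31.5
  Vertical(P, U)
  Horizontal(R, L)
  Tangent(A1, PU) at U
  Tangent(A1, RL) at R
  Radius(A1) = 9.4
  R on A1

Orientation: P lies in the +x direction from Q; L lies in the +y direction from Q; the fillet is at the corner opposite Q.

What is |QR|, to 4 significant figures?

41.88

Q is at the origin; QP is horizontal with |QP| = 37.0 and P on the +x side, so P = (37.00, 0.000). Q and L share the same x with |QL| = 31.5 and L on the +y side, so L = (0.000, 31.50). The virtual corner opposite Q is at (37.00, 31.50). A1 meets PU tangentially, so SU is at right angles to PU and the tangent condition forces SR to be normal to RL, with radius 9.4, so the center S sits 9.4 in from both sides at S = (27.60, 22.10). That places the tangent points at U = (37.00, 22.10) on PU and R = (27.60, 31.50) on RL. Then |QR| = |R − Q| = 41.88.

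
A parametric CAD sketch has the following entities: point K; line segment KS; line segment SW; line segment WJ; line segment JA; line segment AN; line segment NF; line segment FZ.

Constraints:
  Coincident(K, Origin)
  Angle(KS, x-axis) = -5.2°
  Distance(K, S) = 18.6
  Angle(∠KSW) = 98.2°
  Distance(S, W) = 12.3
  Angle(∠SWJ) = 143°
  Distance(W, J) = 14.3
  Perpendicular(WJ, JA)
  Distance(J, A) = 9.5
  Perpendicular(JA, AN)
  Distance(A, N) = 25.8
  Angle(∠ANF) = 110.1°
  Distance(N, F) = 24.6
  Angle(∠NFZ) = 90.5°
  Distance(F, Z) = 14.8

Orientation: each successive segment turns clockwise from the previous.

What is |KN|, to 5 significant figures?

17.744

The perpendicularity gives JA at right angles to WJ, so JA runs at 146.00°; with |JA| = 9.5, A = (3.2949, -20.512). JA is perpendicular to AN, so AN runs at 56.000°; with |AN| = 25.8, N = (17.722, 0.87736). Then |KN| = |N − K| = 17.744.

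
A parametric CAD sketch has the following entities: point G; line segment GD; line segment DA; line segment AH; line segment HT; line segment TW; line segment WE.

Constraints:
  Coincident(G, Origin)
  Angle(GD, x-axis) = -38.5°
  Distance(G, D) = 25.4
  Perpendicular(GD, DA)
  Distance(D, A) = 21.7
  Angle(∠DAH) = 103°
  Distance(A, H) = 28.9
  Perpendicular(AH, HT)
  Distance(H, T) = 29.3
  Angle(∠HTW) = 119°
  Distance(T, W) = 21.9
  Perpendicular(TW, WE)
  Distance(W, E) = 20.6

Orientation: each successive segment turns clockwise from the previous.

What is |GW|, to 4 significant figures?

16.52

AH ⟂ HT, so HT runs at 64.50°; with |HT| = 29.3, T = (-7.101, 6.093). ∠HTW = 119.0° gives TW at 3.500° from the x-axis; with |TW| = 21.9, W = (14.76, 7.430). Then |GW| = |W − G| = 16.52.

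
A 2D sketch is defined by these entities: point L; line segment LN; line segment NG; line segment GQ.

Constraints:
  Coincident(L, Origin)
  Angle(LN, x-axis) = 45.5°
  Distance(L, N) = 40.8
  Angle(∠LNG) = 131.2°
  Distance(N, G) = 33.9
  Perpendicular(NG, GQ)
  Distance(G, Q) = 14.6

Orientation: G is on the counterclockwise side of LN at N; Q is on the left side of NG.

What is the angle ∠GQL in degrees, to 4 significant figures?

104.8°

L is at the origin; LN runs at 45.5° with length 40.8, so N = 40.8·(cos 45.5°, sin 45.5°) = (28.60, 29.10). ∠LNG = 131.2°, so NG runs at 45.5° + (180° − 131.2°) = 94.30° from the x-axis; with |NG| = 33.9, G = N + 33.9·(cos 94.30°, sin 94.30°) = (26.06, 62.91). NG ⟂ GQ; with |GQ| = 14.6 on the left of NG, Q = G + 14.6·(-0.9972, -0.07498) = (11.50, 61.81). Then cos ∠GQL = QG·QL / (|QG||QL|), giving 104.8°.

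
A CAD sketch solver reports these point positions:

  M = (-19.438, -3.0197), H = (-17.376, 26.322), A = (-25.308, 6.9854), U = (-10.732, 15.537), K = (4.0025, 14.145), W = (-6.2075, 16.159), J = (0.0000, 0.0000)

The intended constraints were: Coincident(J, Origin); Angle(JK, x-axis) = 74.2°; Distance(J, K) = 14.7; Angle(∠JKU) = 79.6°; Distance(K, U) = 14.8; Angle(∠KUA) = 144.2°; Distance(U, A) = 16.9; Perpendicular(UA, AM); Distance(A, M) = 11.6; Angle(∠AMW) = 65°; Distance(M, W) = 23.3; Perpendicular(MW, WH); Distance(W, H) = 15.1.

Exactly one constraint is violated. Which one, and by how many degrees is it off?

Perpendicular(MW, WH) — off by 7.70°.

J = (0.00, 0.00) ✓; JK at 74.20° ✓; |JK| = 14.70 ✓; ∠JKU = 79.60° ✓; |KU| = 14.80 ✓; ∠KUA = 144.2° ✓; |UA| = 16.90 ✓; ∠(UA, AM) = 90.00° ✓; |AM| = 11.60 ✓; ∠AMW = 65.00° ✓; |MW| = 23.30 ✓; ∠(MW, WH) = 82.30° ✗; |WH| = 15.10 ✓.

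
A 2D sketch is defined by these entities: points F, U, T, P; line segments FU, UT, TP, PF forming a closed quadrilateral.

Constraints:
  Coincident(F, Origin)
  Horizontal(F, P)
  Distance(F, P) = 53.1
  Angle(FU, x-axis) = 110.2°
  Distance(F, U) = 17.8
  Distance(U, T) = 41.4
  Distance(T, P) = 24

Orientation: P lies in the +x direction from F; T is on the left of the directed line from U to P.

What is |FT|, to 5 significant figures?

38.727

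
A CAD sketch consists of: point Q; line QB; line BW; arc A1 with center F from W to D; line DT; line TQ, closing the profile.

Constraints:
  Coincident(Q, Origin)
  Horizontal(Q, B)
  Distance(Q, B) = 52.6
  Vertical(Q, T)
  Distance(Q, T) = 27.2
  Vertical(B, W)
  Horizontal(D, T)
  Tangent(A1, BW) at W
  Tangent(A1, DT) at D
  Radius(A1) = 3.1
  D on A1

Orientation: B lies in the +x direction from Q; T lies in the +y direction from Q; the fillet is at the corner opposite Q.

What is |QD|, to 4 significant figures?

56.48

Q is at the origin; QB is horizontal with |QB| = 52.6 and B on the +x side, so B = (52.60, 0.000). QT is vertical with |QT| = 27.2 and T on the +y side, so T = (0.000, 27.20). The virtual corner opposite Q is at (52.60, 27.20). A1 meets BW tangentially, so FW is at right angles to BW and the tangent condition forces FD to be normal to DT, with radius 3.1, so the center F sits 3.1 in from both sides at F = (49.50, 24.10). That places the tangent points at W = (52.60, 24.10) on BW and D = (49.50, 27.20) on DT. Then |QD| = |D − Q| = 56.48.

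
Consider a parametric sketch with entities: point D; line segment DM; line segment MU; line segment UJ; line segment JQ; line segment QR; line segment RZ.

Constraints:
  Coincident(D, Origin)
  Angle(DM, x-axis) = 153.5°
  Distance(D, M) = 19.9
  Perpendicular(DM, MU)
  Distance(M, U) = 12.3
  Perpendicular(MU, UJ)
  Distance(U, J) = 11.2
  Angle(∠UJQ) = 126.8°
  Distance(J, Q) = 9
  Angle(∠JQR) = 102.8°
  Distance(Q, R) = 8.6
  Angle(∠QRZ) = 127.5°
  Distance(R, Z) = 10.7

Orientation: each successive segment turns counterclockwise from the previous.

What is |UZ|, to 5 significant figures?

13.219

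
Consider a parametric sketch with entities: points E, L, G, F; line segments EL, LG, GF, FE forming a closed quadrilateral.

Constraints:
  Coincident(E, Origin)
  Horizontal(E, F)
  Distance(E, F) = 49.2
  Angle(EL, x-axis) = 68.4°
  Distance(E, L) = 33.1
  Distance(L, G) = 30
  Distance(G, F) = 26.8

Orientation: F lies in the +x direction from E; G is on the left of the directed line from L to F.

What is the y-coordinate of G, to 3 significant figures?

25.7

Checks: |LG| = 30.00 ✓; |GF| = 26.80 ✓.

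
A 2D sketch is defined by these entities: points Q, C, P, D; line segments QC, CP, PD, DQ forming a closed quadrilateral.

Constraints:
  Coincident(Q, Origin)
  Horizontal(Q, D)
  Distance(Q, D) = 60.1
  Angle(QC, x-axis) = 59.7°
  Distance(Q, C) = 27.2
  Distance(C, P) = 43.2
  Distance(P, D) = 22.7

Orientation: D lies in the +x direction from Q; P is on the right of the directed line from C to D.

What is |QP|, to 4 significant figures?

41.51

Checks: |CP| = 43.20 ✓; |PD| = 22.70 ✓.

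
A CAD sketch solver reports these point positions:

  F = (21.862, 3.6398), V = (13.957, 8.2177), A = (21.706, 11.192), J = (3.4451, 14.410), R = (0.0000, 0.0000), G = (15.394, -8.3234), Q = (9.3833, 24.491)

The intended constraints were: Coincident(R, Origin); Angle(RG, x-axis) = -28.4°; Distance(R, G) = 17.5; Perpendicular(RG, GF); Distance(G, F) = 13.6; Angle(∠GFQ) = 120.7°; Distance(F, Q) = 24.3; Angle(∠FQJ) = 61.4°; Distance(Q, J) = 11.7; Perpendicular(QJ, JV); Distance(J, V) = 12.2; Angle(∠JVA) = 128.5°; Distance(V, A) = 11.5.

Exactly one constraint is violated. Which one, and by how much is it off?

Distance(V, A) = 11.5 — off by 3.20.

R = (0.00, 0.00) ✓; RG at -28.40° ✓; |RG| = 17.50 ✓; ∠(RG, GF) = 90.00° ✓; |GF| = 13.60 ✓; ∠GFQ = 120.7° ✓; |FQ| = 24.30 ✓; ∠FQJ = 61.40° ✓; |QJ| = 11.70 ✓; ∠(QJ, JV) = 90.00° ✓; |JV| = 12.20 ✓; ∠JVA = 128.5° ✓; |VA| = 8.300 ✗.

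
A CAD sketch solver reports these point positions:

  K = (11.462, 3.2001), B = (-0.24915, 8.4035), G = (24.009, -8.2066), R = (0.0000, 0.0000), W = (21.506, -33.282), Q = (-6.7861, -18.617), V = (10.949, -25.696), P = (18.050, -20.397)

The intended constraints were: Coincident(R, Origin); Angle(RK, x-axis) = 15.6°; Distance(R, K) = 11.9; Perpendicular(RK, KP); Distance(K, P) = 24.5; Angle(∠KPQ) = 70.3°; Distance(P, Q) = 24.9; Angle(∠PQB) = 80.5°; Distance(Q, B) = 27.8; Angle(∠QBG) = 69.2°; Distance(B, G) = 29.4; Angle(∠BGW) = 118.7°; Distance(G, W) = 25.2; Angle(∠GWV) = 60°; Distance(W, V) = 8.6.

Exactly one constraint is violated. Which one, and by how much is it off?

Distance(W, V) = 8.6 — off by 4.40.

R = (0.00, 0.00) ✓; RK at 15.60° ✓; |RK| = 11.90 ✓; ∠(RK, KP) = 90.00° ✓; |KP| = 24.50 ✓; ∠KPQ = 70.30° ✓; |PQ| = 24.90 ✓; ∠PQB = 80.50° ✓; |QB| = 27.80 ✓; ∠QBG = 69.20° ✓; |BG| = 29.40 ✓; ∠BGW = 118.7° ✓; |GW| = 25.20 ✓; ∠GWV = 60.00° ✓; |WV| = 13.00 ✗.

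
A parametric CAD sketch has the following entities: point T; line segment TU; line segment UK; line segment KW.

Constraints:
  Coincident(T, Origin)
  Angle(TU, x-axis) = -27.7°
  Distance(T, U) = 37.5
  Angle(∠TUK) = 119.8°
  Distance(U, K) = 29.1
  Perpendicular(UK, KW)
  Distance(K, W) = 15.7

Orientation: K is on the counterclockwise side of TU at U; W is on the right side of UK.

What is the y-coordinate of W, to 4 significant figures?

-15.04

∠TUK = 119.8°, so UK runs at -27.7° + (180° − 119.8°) = 32.50° from the x-axis; with |UK| = 29.1, K = U + 29.1·(cos 32.50°, sin 32.50°) = (57.74, -1.796). The perpendicularity gives KW at right angles to UK; with |KW| = 15.7 on the right of UK, W = K + 15.7·(0.5373, -0.8434) = (66.18, -15.04). So W.y = -15.04.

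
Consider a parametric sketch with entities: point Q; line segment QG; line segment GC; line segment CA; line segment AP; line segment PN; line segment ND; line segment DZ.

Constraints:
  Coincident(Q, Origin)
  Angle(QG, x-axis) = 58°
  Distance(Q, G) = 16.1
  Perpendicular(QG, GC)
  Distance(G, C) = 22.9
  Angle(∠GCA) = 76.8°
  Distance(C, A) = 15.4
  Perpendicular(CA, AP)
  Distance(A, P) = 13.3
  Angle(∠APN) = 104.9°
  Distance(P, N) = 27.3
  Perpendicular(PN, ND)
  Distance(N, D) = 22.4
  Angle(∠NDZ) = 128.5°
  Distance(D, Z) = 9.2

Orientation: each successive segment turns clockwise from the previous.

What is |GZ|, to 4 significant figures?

35.12

Q is at the origin; QG runs at 58.0° with length 16.1, so G = (8.532, 13.65). QG ⟂ GC, so GC runs at -32.00°; with |GC| = 22.9, C = (27.95, 1.518). ∠GCA = 76.8° gives CA at -135.2° from the x-axis; with |CA| = 15.4, A = (17.02, -9.333). The perpendicularity gives AP at right angles to CA, so AP runs at 134.8°; with |AP| = 13.3, P = (7.653, 0.1043). ∠APN = 104.9° gives PN at 59.70° from the x-axis; with |PN| = 27.3, N = (21.43, 23.68). PN is perpendicular to ND, so ND runs at -30.30°; with |ND| = 22.4, D = (40.77, 12.37). ∠NDZ = 128.5° gives DZ at -81.80° from the x-axis; with |DZ| = 9.2, Z = (42.08, 3.268). Then |GZ| = |Z − G| = 35.12.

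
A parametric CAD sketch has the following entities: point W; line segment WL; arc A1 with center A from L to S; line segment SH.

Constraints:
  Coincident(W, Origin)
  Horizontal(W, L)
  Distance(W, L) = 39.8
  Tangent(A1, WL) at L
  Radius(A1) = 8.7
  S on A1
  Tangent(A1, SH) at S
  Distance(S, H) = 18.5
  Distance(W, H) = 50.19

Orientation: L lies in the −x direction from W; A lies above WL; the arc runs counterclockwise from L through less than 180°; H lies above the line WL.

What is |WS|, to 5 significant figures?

34.595

W is at the origin; WL is horizontal with |WL| = 39.8 and L on the −x side, so L = (-39.800, 0.0000). The tangent condition forces AL to be normal to WL, so A = L + (0, 8.7) = (-39.800, 8.7000). Since AS ⟂ SH (tangency), |AH| = √(8.7² + 18.5²) = 20.444 regardless of where S sits on A1. So H lies on both circle(W, 50.19) and circle(A, 20.444); the above-WL intersection is H = (-40.882, 29.115). S is the foot of the tangent from H: S = (-32.134, 12.814).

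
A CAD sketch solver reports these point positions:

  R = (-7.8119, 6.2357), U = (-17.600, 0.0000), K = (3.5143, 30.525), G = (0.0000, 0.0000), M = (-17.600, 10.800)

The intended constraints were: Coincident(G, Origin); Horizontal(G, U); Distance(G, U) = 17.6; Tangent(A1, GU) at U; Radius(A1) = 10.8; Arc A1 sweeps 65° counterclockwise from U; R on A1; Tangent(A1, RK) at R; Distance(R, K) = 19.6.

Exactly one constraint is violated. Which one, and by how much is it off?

Distance(R, K) = 19.6 — off by 7.20.

G = (0.00, 0.00) ✓; G.y = 0.00, U.y = 0.00 ✓; |GU| = 17.60 ✓; ∠(MU, UG) = 90.00° ✓; |MU| = 10.80 ✓; bearing(M→R) − bearing(M→U) = 65.00° ✓; |MR| = 10.80 ✓; ∠(MR, RK) = 90.00° ✓; |RK| = 26.80 ✗.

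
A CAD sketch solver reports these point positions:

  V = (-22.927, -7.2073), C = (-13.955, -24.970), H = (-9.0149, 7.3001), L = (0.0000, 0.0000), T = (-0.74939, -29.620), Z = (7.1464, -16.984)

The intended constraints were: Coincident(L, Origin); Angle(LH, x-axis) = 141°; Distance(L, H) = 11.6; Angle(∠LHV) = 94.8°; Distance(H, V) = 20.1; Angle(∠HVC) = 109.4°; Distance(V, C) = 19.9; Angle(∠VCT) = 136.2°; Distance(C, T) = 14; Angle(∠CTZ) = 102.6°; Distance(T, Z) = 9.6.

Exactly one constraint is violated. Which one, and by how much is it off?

Distance(T, Z) = 9.6 — off by 5.30.

L = (0.00, 0.00) ✓; LH at 141.0° ✓; |LH| = 11.60 ✓; ∠LHV = 94.80° ✓; |HV| = 20.10 ✓; ∠HVC = 109.4° ✓; |VC| = 19.90 ✓; ∠VCT = 136.2° ✓; |CT| = 14.00 ✓; ∠CTZ = 102.6° ✓; |TZ| = 14.90 ✗.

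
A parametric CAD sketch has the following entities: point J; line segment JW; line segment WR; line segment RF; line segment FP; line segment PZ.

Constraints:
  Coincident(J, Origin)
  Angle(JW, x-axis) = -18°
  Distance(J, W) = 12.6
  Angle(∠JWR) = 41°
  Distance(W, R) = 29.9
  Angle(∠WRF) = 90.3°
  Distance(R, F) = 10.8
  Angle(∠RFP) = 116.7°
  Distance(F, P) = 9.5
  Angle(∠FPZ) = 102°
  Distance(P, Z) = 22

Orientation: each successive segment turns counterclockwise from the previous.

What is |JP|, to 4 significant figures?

13.80

J is at the origin; JW runs at -18.0° with length 12.6, so W = (11.98, -3.894). ∠JWR = 41.0° gives WR at 121.0° from the x-axis; with |WR| = 29.9, R = (-3.416, 21.74). ∠WRF = 90.3° gives RF at -149.3° from the x-axis; with |RF| = 10.8, F = (-12.70, 16.22). ∠RFP = 116.7° gives FP at -86.00° from the x-axis; with |FP| = 9.5, P = (-12.04, 6.745). Then |JP| = |P − J| = 13.80.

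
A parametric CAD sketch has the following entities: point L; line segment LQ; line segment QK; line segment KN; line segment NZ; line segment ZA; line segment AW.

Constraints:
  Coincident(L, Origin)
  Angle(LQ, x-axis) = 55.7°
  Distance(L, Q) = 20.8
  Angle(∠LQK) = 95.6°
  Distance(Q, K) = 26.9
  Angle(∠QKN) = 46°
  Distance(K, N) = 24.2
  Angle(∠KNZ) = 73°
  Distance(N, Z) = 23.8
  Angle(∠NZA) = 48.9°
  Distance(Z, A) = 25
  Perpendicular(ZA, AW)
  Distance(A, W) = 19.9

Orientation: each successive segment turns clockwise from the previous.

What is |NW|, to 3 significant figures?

9.56

L is at the origin; LQ runs at 55.7° with length 20.8, so Q = (11.7, 17.2). ∠LQK = 95.6° gives QK at -28.7° from the x-axis; with |QK| = 26.9, K = (35.3, 4.26). ∠QKN = 46.0° gives KN at -163° from the x-axis; with |KN| = 24.2, N = (12.2, -2.93). ∠KNZ = 73.0° gives NZ at 90.3° from the x-axis; with |NZ| = 23.8, Z = (12.1, 20.9). ∠NZA = 48.9° gives ZA at -40.8° from the x-axis; with |ZA| = 25.0, A = (31.0, 4.53). The perpendicularity gives AW at right angles to ZA, so AW runs at -131°; with |AW| = 19.9, W = (18.0, -10.5). Then |NW| = |W − N| = 9.56.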